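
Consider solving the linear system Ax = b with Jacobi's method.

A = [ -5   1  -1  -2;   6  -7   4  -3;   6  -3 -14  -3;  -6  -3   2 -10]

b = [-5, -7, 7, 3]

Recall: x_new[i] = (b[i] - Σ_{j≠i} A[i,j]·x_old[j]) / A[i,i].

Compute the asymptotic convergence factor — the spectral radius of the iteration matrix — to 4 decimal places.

0.8416

Split A = D + L + U, D = diag(-5, -7, -14, -10).
Jacobi: T = -D⁻¹(L+U), T[3,2] = -(2)/(-10) = +0.2000; T[3,3] = 0.
  T[0,:] = [+0.0000  +0.2000  -0.2000  -0.4000]
  T[1,:] = [+0.8571  +0.0000  +0.5714  -0.4286]
  T[2,:] = [+0.4286  -0.2143  +0.0000  -0.2143]
  T[3,:] = [-0.6000  -0.3000  +0.2000  +0.0000]
|λ(T)| sorted: 0.8416, 0.4957, 0.4957, 0.4796.
spectral radius ρ = 0.8416; 0.8416 < 1 ⇒ converges.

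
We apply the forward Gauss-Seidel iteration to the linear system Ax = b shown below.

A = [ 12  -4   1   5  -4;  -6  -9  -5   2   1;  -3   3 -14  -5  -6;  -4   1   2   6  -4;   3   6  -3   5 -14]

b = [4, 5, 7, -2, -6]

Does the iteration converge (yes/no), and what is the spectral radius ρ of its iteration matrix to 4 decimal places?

yes, ρ = 0.8358

Write A = D+L+U with D = diag(12, -9, -14, 6, -14).
GS T = -(D+L)⁻¹U: row 0 first, T[0,4] = -(-4)/(12) = +0.3333; later rows by forward substitution.
  T[0,:] = [+0.0000, +0.3333, -0.0833, -0.4167, +0.3333]
  T[1,:] = [+0.0000, -0.2222, -0.5000, +0.5000, -0.1111]
  T[2,:] = [+0.0000, -0.1190, -0.0893, -0.1607, -0.5238]
  T[3,:] = [+0.0000, +0.2989, +0.0575, -0.3075, +1.0820]
  T[4,:] = [+0.0000, +0.1085, -0.1925, +0.0496, +0.5225]
|eigenvalues of T|: 0.8358, 0.5573, 0.3095, 0.0655, 0.0000.
ρ(T) = max|λ| = 0.8358; 0.8358 < 1, so it converges for any x₀.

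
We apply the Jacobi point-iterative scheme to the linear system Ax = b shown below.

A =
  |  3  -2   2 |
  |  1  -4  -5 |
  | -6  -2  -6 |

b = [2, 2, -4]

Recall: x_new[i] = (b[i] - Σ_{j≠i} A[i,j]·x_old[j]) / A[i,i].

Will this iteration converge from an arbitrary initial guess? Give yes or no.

Let D = diag(3, -4, -6); L, U the strict triangles.
T_J = -D⁻¹(L+U): T[0,1] = -(-2)/(3) = +0.6667; T[0,0] = 0.
  T[0,:] = [+0.0000  +0.6667  -0.6667]
  T[1,:] = [+0.2500  +0.0000  -1.2500]
  T[2,:] = [-1.0000  -0.3333  +0.0000]
moduli |λ_i(T)| = 1.3768, 0.8035, 0.8035.
spectral radius ρ = 1.3768; 1.3768 > 1 ⇒ diverges.

no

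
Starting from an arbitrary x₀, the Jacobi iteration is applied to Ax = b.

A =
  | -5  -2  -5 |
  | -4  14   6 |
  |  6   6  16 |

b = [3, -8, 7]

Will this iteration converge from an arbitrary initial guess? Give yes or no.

A = D + L + U where D = diag(-5, 14, 16).
T_J = -D⁻¹(L+U): T[1,0] = -(-4)/(14) = +0.2857; T[1,1] = 0.
  T[0,:] = [+0.0000  -0.4000  -1.0000]
  T[1,:] = [+0.2857  +0.0000  -0.4286]
  T[2,:] = [-0.3750  -0.3750  +0.0000]
|roots of det(T-λI)|: 0.6950, 0.5907, 0.1044.
ρ = 0.6950; 0.6950 < 1 ⇒ converges.

yes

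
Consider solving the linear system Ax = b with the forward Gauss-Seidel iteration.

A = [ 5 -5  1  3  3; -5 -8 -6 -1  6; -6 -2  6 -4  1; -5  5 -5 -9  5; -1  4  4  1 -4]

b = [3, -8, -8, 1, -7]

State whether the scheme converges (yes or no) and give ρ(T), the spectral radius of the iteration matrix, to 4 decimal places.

no, ρ = 1.5019

Split A = D + L + U, D = diag(5, -8, 6, -9, -4).
Gauss-Seidel: T = -(D+L)⁻¹U, row 0 first, T[0,1] = -(-5)/(5) = +1.0000; later rows by forward substitution.
  T[0,:] = [+0.0000 +1.0000 -0.2000 -0.6000 -0.6000]
  T[1,:] = [+0.0000 -0.6250 -0.6250 +0.2500 +1.1250]
  T[2,:] = [+0.0000 +0.7917 -0.4083 +0.1500 -0.3917]
  T[3,:] = [+0.0000 -1.3426 -0.0093 +0.3889 +1.7315]
  T[4,:] = [+0.0000 -0.4190 -0.9856 +0.6472 +1.3162]
|roots of det(T-λI)|: 1.5019, 0.8381, 0.2349, 0.2349, 0.0000.
ρ = 1.5019; 1.5019 > 1: divergent.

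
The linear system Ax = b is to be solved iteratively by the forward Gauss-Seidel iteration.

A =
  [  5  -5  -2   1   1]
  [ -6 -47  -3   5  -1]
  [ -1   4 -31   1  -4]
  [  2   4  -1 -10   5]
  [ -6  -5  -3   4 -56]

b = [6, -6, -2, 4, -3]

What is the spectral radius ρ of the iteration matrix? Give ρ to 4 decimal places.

0.3088

A = D + L + U where D = diag(5, -47, -31, -10, -56).
GS T = -(D+L)⁻¹U: row 0 first, T[0,1] = -(-5)/(5) = +1.0000; later rows by forward substitution.
  T[0,:] = [+0.0000 +1.0000 +0.4000 -0.2000 -0.2000]
  T[1,:] = [+0.0000 -0.1277 -0.1149 +0.1319 +0.0043]
  T[2,:] = [+0.0000 -0.0487 -0.0277 +0.0557 -0.1220]
  T[3,:] = [+0.0000 +0.1538 +0.0368 +0.0072 +0.4739]
  T[4,:] = [+0.0000 -0.0821 -0.0285 +0.0072 +0.0614]
moduli |λ_i(T)| = 0.3088, 0.1560, 0.1560, 0.0147, 0.0000.
ρ = 0.3088; 0.3088 < 1, so it converges for any x₀.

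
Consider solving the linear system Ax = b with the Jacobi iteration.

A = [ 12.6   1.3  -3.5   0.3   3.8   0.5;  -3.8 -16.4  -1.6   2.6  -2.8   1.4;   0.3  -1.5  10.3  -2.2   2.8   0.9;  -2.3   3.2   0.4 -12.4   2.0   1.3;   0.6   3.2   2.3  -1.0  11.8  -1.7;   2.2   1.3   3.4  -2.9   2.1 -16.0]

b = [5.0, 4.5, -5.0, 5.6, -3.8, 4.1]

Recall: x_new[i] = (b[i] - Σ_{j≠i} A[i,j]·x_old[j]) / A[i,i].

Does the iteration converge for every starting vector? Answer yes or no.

A = D + L + U where D = diag(12.6, -16.4, 10.3, -12.4, 11.8, -16).
Jacobi T = -D⁻¹(L+U): T[5,3] = -(-2.9)/(-16) = -0.1812; T[5,5] = 0.
  T[0,:] = [+0.0000  -0.1032  +0.2778  -0.0238  -0.3016  -0.0397]
  T[1,:] = [-0.2317  +0.0000  -0.0976  +0.1585  -0.1707  +0.0854]
  T[2,:] = [-0.0291  +0.1456  +0.0000  +0.2136  -0.2718  -0.0874]
  T[3,:] = [-0.1855  +0.2581  +0.0323  +0.0000  +0.1613  +0.1048]
  T[4,:] = [-0.0508  -0.2712  -0.1949  +0.0847  +0.0000  +0.1441]
  T[5,:] = [+0.1375  +0.0813  +0.2125  -0.1812  +0.1313  +0.0000]
|λ(T)| sorted: 0.5047, 0.4050, 0.4050, 0.2063, 0.0876, 0.0299.
ρ(T) = max|λ| = 0.5047; 0.5047 < 1 ⇒ converges.

yes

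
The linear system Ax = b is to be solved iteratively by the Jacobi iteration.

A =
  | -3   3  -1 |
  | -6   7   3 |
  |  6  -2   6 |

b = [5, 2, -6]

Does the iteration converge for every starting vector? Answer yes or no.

no

Let D = diag(-3, 7, 6); L, U the strict triangles.
Jacobi T = -D⁻¹(L+U): T[0,1] = -(3)/(-3) = +1.0000; T[0,0] = 0.
  T[0,:] = [+0.0000 +1.0000 -0.3333]
  T[1,:] = [+0.8571 +0.0000 -0.4286]
  T[2,:] = [-1.0000 +0.3333 +0.0000]
|roots of det(T-λI)|: 1.1559, 0.7915, 0.3644.
ρ(T) = max|λ| = 1.1559; 1.1559 > 1, so it fails to converge.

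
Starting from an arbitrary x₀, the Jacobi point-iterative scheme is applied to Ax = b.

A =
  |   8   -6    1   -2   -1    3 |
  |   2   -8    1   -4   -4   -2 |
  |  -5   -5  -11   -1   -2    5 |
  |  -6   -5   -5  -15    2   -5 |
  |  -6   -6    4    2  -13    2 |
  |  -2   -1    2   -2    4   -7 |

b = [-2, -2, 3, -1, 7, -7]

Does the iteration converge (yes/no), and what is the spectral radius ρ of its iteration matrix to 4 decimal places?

Split A = D + L + U, D = diag(8, -8, -11, -15, -13, -7).
T_J = -D⁻¹(L+U): T[3,0] = -(-6)/(-15) = -0.4000; T[3,3] = 0.
  T[0,:] = [+0.0000 +0.7500 -0.1250 +0.2500 +0.1250 -0.3750]
  T[1,:] = [+0.2500 +0.0000 +0.1250 -0.5000 -0.5000 -0.2500]
  T[2,:] = [-0.4545 -0.4545 +0.0000 -0.0909 -0.1818 +0.4545]
  T[3,:] = [-0.4000 -0.3333 -0.3333 +0.0000 +0.1333 -0.3333]
  T[4,:] = [-0.4615 -0.4615 +0.3077 +0.1538 +0.0000 +0.1538]
  T[5,:] = [-0.2857 -0.1429 +0.2857 -0.2857 +0.5714 +0.0000]
|eigenvalues of T|: 1.1442, 0.5804, 0.5804, 0.5556, 0.5556, 0.5360.
spectral radius ρ = 1.1442; 1.1442 > 1: divergent.

no, ρ = 1.1442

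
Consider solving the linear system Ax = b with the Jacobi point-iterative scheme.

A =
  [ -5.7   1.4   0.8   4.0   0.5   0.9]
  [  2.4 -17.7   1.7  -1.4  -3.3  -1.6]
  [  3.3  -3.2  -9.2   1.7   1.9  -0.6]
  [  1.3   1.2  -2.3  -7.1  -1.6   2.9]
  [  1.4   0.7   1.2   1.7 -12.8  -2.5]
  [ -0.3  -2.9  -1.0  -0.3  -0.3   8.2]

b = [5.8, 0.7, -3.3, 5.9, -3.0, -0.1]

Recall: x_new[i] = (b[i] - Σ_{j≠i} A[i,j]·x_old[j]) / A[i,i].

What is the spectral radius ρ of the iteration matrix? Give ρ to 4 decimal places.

0.5558

A = D + L + U where D = diag(-5.7, -17.7, -9.2, -7.1, -12.8, 8.2).
T_J = -D⁻¹(L+U): T[4,2] = -(1.2)/(-12.8) = +0.0938; T[4,4] = 0.
  T[0,:] = [+0.0000 +0.2456 +0.1404 +0.7018 +0.0877 +0.1579]
  T[1,:] = [+0.1356 +0.0000 +0.0960 -0.0791 -0.1864 -0.0904]
  T[2,:] = [+0.3587 -0.3478 +0.0000 +0.1848 +0.2065 -0.0652]
  T[3,:] = [+0.1831 +0.1690 -0.3239 +0.0000 -0.2254 +0.4085]
  T[4,:] = [+0.1094 +0.0547 +0.0938 +0.1328 +0.0000 -0.1953]
  T[5,:] = [+0.0366 +0.3537 +0.1220 +0.0366 +0.0366 +0.0000]
|roots of det(T-λI)|: 0.5558, 0.4405, 0.3991, 0.3991, 0.2317, 0.2317.
ρ(T) = max|λ| = 0.5558; 0.5558 < 1 ⇒ converges.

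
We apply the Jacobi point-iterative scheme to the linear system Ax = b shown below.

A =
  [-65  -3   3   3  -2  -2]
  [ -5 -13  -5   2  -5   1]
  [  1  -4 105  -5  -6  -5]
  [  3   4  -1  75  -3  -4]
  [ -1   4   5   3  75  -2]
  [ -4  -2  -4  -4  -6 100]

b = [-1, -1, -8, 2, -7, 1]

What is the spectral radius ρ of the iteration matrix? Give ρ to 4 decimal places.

Split A = D + L + U, D = diag(-65, -13, 105, 75, 75, 100).
T_J = -D⁻¹(L+U): T[1,2] = -(-5)/(-13) = -0.3846; T[1,1] = 0.
  T[0,:] = [+0.0000, -0.0462, +0.0462, +0.0462, -0.0308, -0.0308]
  T[1,:] = [-0.3846, +0.0000, -0.3846, +0.1538, -0.3846, +0.0769]
  T[2,:] = [-0.0095, +0.0381, +0.0000, +0.0476, +0.0571, +0.0476]
  T[3,:] = [-0.0400, -0.0533, +0.0133, +0.0000, +0.0400, +0.0533]
  T[4,:] = [+0.0133, -0.0533, -0.0667, -0.0400, +0.0000, +0.0267]
  T[5,:] = [+0.0400, +0.0200, +0.0400, +0.0400, +0.0600, +0.0000]
|eigenvalues of T|: 0.1614, 0.1126, 0.1126, 0.0763, 0.0763, 0.0190.
spectral radius ρ = 0.1614; 0.1614 < 1 ⇒ converges.

0.1614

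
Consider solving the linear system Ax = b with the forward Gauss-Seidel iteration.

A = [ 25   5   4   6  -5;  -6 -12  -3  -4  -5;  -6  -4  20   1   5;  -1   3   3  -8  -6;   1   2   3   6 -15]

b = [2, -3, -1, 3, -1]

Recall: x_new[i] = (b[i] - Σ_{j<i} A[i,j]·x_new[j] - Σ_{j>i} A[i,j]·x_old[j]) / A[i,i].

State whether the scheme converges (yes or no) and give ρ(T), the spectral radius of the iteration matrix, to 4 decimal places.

Let D = diag(25, -12, 20, -8, -15); L, U the strict triangles.
GS T = -(D+L)⁻¹U: row 0 first, T[0,4] = -(-5)/(25) = +0.2000; later rows by forward substitution.
  T[0,:] = [+0.0000, -0.2000, -0.1600, -0.2400, +0.2000]
  T[1,:] = [+0.0000, +0.1000, -0.1700, -0.2133, -0.5167]
  T[2,:] = [+0.0000, -0.0400, -0.0820, -0.1647, -0.2933]
  T[3,:] = [+0.0000, +0.0475, -0.0745, -0.1118, -1.0787]
  T[4,:] = [+0.0000, +0.0110, -0.0795, -0.1221, -0.5457]
|eigenvalues of T|: 0.7949, 0.1124, 0.0374, 0.0374, 0.0000.
spectral radius ρ = 0.7949; 0.7949 < 1 ⇒ converges.

yes, ρ = 0.7949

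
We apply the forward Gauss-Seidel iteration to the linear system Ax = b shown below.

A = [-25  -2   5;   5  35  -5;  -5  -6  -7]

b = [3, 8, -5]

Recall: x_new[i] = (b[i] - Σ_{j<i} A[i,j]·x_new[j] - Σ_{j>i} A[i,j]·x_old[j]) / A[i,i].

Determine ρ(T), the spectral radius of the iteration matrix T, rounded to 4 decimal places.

Let D = diag(-25, 35, -7); L, U the strict triangles.
GS T = -(D+L)⁻¹U: row 0 first, T[0,1] = -(-2)/(-25) = -0.0800; later rows by forward substitution.
  T[0,:] = [+0.0000 -0.0800 +0.2000]
  T[1,:] = [+0.0000 +0.0114 +0.1143]
  T[2,:] = [+0.0000 +0.0473 -0.2408]
eigenvalue magnitudes: 0.2607, 0.0313, 0.0000.
spectral radius ρ = 0.2607; 0.2607 < 1: convergent.

0.2607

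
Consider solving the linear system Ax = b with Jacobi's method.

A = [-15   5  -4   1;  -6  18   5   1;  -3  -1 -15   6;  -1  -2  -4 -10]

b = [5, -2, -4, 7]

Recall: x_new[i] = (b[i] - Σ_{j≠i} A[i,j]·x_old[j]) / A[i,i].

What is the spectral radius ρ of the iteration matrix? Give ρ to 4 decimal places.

0.5006

Split A = D + L + U, D = diag(-15, 18, -15, -10).
Jacobi T = -D⁻¹(L+U): T[2,1] = -(-1)/(-15) = -0.0667; T[2,2] = 0.
  T[0,:] = [+0.0000, +0.3333, -0.2667, +0.0667]
  T[1,:] = [+0.3333, +0.0000, -0.2778, -0.0556]
  T[2,:] = [-0.2000, -0.0667, +0.0000, +0.4000]
  T[3,:] = [-0.1000, -0.2000, -0.4000, +0.0000]
|eigenvalues of T|: 0.5006, 0.4068, 0.4068, 0.3209.
ρ(T) = max|λ| = 0.5006; 0.5006 < 1: convergent.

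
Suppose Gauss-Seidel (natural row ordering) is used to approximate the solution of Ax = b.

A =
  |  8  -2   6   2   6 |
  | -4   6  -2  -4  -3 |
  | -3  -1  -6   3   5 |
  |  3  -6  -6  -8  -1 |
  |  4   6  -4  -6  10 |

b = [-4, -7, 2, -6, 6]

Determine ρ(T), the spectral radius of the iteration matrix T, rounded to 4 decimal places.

1.2380

A = D + L + U where D = diag(8, 6, -6, -8, 10).
GS T = -(D+L)⁻¹U: row 0 first, T[0,2] = -(6)/(8) = -0.7500; later rows by forward substitution.
  T[0,:] = [+0.0000 +0.2500 -0.7500 -0.2500 -0.7500]
  T[1,:] = [+0.0000 +0.1667 -0.1667 +0.5000 -0.0000]
  T[2,:] = [+0.0000 -0.1528 +0.4028 +0.5417 +1.2083]
  T[3,:] = [+0.0000 +0.0833 -0.4583 -0.8750 -1.3125]
  T[4,:] = [+0.0000 -0.2111 +0.2861 -0.5083 -0.0042]
|roots of det(T-λI)|: 1.2380, 1.0381, 0.0922, 0.0176, 0.0000.
ρ(T) = max|λ| = 1.2380; 1.2380 > 1 ⇒ diverges.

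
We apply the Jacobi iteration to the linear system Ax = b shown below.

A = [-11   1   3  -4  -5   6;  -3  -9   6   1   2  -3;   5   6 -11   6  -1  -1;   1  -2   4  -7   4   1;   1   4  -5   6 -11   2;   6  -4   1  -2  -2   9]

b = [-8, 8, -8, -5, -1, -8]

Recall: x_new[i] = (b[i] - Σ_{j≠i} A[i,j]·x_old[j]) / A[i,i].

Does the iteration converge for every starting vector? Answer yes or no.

no

Let D = diag(-11, -9, -11, -7, -11, 9); L, U the strict triangles.
Jacobi T = -D⁻¹(L+U): T[4,1] = -(4)/(-11) = +0.3636; T[4,4] = 0.
  T[0,:] = [+0.0000  +0.0909  +0.2727  -0.3636  -0.4545  +0.5455]
  T[1,:] = [-0.3333  +0.0000  +0.6667  +0.1111  +0.2222  -0.3333]
  T[2,:] = [+0.4545  +0.5455  +0.0000  +0.5455  -0.0909  -0.0909]
  T[3,:] = [+0.1429  -0.2857  +0.5714  +0.0000  +0.5714  +0.1429]
  T[4,:] = [+0.0909  +0.3636  -0.4545  +0.5455  +0.0000  +0.1818]
  T[5,:] = [-0.6667  +0.4444  -0.1111  +0.2222  +0.2222  +0.0000]
moduli |λ_i(T)| = 1.1982, 0.8441, 0.7889, 0.7889, 0.5955, 0.1886.
ρ = 1.1982; 1.1982 > 1: divergent.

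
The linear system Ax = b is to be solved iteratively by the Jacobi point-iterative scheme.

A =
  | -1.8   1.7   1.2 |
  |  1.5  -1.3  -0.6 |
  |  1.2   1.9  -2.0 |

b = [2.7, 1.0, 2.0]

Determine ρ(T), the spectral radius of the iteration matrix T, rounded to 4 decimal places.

1.2008

Let D = diag(-1.8, -1.3, -2); L, U the strict triangles.
Jacobi: T = -D⁻¹(L+U), T[0,1] = -(1.7)/(-1.8) = +0.9444; T[0,0] = 0.
  T[0,:] = [+0.0000  +0.9444  +0.6667]
  T[1,:] = [+1.1538  +0.0000  -0.4615]
  T[2,:] = [+0.6000  +0.9500  +0.0000]
eigenvalue magnitudes: 1.2008, 0.6251, 0.6251.
spectral radius ρ = 1.2008; 1.2008 > 1: divergent.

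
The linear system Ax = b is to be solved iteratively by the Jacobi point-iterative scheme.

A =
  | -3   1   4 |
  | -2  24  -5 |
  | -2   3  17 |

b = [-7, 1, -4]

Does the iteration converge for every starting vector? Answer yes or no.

A = D + L + U where D = diag(-3, 24, 17).
Jacobi T = -D⁻¹(L+U): T[2,1] = -(3)/(17) = -0.1765; T[2,2] = 0.
  T[0,:] = [+0.0000 +0.3333 +1.3333]
  T[1,:] = [+0.0833 +0.0000 +0.2083]
  T[2,:] = [+0.1176 -0.1765 +0.0000]
|λ(T)| sorted: 0.4186, 0.3376, 0.0809.
ρ = 0.4186; 0.4186 < 1 ⇒ converges.

yes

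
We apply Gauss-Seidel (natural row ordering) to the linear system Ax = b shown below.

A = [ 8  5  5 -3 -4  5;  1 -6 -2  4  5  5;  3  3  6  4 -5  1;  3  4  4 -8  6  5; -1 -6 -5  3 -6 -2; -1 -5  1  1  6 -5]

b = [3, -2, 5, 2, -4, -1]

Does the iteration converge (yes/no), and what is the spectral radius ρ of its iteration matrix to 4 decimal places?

no, ρ = 1.1887

Let D = diag(8, -6, 6, -8, -6, -5); L, U the strict triangles.
Gauss-Seidel: T = -(D+L)⁻¹U, row 0 first, T[0,1] = -(5)/(8) = -0.6250; later rows by forward substitution.
  T[0,:] = [+0.0000, -0.6250, -0.6250, +0.3750, +0.5000, -0.6250]
  T[1,:] = [+0.0000, -0.1042, -0.4375, +0.7292, +0.9167, +0.7292]
  T[2,:] = [+0.0000, +0.3646, +0.5312, -1.2188, +0.1250, -0.2188]
  T[3,:] = [+0.0000, -0.1042, -0.1875, -0.1042, +1.4583, +0.6458]
  T[4,:] = [+0.0000, -0.1476, +0.0052, +0.1719, -0.3750, -0.4531]
  T[5,:] = [+0.0000, +0.1042, +0.6375, -0.8625, -1.1500, -1.0625]
|λ(T)| sorted: 1.1887, 0.3701, 0.3115, 0.3115, 0.1627, 0.0000.
spectral radius ρ = 1.1887; 1.1887 > 1, so it fails to converge.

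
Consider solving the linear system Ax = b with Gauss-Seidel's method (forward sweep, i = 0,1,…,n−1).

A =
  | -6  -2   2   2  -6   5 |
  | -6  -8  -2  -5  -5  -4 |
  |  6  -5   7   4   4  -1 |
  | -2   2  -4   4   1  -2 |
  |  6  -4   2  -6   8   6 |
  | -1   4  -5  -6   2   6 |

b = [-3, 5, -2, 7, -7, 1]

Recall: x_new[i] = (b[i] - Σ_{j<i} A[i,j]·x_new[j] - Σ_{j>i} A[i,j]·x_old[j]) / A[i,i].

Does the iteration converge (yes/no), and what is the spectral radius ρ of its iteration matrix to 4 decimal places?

Diagonal D = diag(-6, -8, 7, 4, 8, 6); L, U strict lower/upper.
GS T = -(D+L)⁻¹U: row 0 first, T[0,3] = -(2)/(-6) = +0.3333; later rows by forward substitution.
  T[0,:] = [+0.0000, -0.3333, +0.3333, +0.3333, -1.0000, +0.8333]
  T[1,:] = [+0.0000, +0.2500, -0.5000, -0.8750, +0.1250, -1.1250]
  T[2,:] = [+0.0000, +0.4643, -0.6429, -1.4821, +0.3750, -1.3750]
  T[3,:] = [+0.0000, +0.1726, -0.2262, -0.8780, -0.4375, +0.1042]
  T[4,:] = [+0.0000, +0.3884, -0.5089, -0.9754, +0.3906, -1.5156]
  T[5,:] = [+0.0000, +0.2078, -0.2034, -1.1491, -0.5052, +0.3524]
|eigenvalues of T|: 1.5538, 0.9524, 0.2176, 0.0958, 0.0482, 0.0000.
spectral radius ρ = 1.5538; 1.5538 > 1, so it fails to converge.

no, ρ = 1.5538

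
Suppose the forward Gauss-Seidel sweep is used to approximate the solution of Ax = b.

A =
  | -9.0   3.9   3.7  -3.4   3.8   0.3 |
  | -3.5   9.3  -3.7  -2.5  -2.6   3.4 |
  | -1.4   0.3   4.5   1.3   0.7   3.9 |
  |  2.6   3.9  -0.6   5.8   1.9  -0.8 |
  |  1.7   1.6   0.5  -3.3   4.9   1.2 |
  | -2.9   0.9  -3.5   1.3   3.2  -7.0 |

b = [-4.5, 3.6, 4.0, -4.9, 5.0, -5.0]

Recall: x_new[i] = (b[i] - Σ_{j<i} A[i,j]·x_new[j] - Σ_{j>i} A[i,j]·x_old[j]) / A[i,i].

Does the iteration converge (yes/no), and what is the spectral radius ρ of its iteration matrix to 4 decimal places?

Let D = diag(-9, 9.3, 4.5, 5.8, 4.9, -7); L, U the strict triangles.
Gauss-Seidel: T = -(D+L)⁻¹U, row 0 first, T[0,1] = -(3.9)/(-9) = +0.4333; later rows by forward substitution.
  T[0,:] = [+0.0000  +0.4333  +0.4111  -0.3778  +0.4222  +0.0333]
  T[1,:] = [+0.0000  +0.1631  +0.5526  +0.1266  +0.4385  -0.3530]
  T[2,:] = [+0.0000  +0.1239  +0.0911  -0.4149  -0.0534  -0.8328]
  T[3,:] = [+0.0000  -0.2911  -0.5464  +0.0413  -0.8172  +0.2742]
  T[4,:] = [+0.0000  -0.4123  -0.7004  +0.1598  -0.8346  +0.1285]
  T[5,:] = [+0.0000  -0.4631  -0.5664  +0.4610  -0.6251  +0.4668]
|λ(T)| sorted: 1.1841, 0.7613, 0.5513, 0.0577, 0.0577, 0.0000.
spectral radius ρ = 1.1841; 1.1841 > 1, so it fails to converge.

no, ρ = 1.1841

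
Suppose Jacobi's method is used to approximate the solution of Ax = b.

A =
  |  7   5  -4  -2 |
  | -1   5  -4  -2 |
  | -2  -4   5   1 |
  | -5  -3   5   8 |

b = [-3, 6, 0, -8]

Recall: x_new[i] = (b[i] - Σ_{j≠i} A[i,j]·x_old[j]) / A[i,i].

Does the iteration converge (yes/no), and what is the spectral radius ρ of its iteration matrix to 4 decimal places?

Diagonal D = diag(7, 5, 5, 8); L, U strict lower/upper.
T_J = -D⁻¹(L+U): T[0,2] = -(-4)/(7) = +0.5714; T[0,0] = 0.
  T[0,:] = [+0.0000  -0.7143  +0.5714  +0.2857]
  T[1,:] = [+0.2000  +0.0000  +0.8000  +0.4000]
  T[2,:] = [+0.4000  +0.8000  +0.0000  -0.2000]
  T[3,:] = [+0.6250  +0.3750  -0.6250  +0.0000]
moduli |λ_i(T)| = 1.3314, 0.6015, 0.3928, 0.3928.
spectral radius ρ = 1.3314; 1.3314 > 1 ⇒ diverges.

no, ρ = 1.3314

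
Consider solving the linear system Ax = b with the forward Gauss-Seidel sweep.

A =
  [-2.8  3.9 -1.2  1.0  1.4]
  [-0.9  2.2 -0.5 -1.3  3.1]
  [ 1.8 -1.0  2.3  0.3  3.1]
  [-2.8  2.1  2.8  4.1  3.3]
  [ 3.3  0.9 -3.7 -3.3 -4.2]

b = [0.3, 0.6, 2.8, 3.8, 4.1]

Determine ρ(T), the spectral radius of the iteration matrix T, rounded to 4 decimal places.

Split A = D + L + U, D = diag(-2.8, 2.2, 2.3, 4.1, -4.2).
T_GS = -(D+L)⁻¹U: row 0 first, T[0,3] = -(1)/(-2.8) = +0.3571; later rows by forward substitution.
  T[0,:] = [+0.0000 +1.3929 -0.4286 +0.3571 +0.5000]
  T[1,:] = [+0.0000 +0.5698 +0.0519 +0.7370 -1.2045]
  T[2,:] = [+0.0000 -0.8423 +0.3580 -0.0895 -2.2628]
  T[3,:] = [+0.0000 +1.2346 -0.5638 -0.0725 +1.6989]
  T[4,:] = [+0.0000 +0.9885 -0.1980 +0.5743 +0.7933]
|λ(T)| sorted: 1.6322, 0.6142, 0.5863, 0.0444, 0.0000.
ρ(T) = max|λ| = 1.6322; 1.6322 > 1: divergent.

1.6322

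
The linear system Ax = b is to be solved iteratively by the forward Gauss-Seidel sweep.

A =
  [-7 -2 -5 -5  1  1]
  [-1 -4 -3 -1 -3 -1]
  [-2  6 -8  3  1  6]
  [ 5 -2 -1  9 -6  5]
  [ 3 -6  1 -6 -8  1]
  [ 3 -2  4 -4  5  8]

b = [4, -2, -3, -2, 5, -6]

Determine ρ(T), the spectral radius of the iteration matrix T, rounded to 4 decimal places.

1.4259

A = D + L + U where D = diag(-7, -4, -8, 9, -8, 8).
GS T = -(D+L)⁻¹U: row 0 first, T[0,1] = -(-2)/(-7) = -0.2857; later rows by forward substitution.
  T[0,:] = [+0.0000, -0.2857, -0.7143, -0.7143, +0.1429, +0.1429]
  T[1,:] = [+0.0000, +0.0714, -0.5714, -0.0714, -0.7857, -0.2857]
  T[2,:] = [+0.0000, +0.1250, -0.2500, +0.5000, -0.5000, +0.5000]
  T[3,:] = [+0.0000, +0.1885, +0.2421, +0.4365, +0.3571, -0.6429]
  T[4,:] = [+0.0000, -0.2865, -0.0521, -0.4792, +0.3125, +0.9375]
  T[5,:] = [+0.0000, +0.3358, +0.4036, +0.5177, -0.0167, -1.2824]
|eigenvalues of T|: 1.4259, 0.5154, 0.5154, 0.2910, 0.0228, 0.0000.
spectral radius ρ = 1.4259; 1.4259 > 1 ⇒ diverges.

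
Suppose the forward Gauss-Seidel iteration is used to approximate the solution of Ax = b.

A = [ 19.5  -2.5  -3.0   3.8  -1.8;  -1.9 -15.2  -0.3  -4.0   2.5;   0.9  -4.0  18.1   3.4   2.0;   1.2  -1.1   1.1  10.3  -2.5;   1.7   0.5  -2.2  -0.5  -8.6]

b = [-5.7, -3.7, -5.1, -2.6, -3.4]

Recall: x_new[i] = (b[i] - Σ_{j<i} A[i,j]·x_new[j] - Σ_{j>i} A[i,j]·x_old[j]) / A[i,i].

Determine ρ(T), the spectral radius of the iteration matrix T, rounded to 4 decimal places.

0.1779

A = D + L + U where D = diag(19.5, -15.2, 18.1, 10.3, -8.6).
T_GS = -(D+L)⁻¹U: row 0 first, T[0,2] = -(-3)/(19.5) = +0.1538; later rows by forward substitution.
  T[0,:] = [+0.0000  +0.1282  +0.1538  -0.1949  +0.0923]
  T[1,:] = [+0.0000  -0.0160  -0.0390  -0.2388  +0.1529]
  T[2,:] = [+0.0000  -0.0099  -0.0163  -0.2309  -0.0813]
  T[3,:] = [+0.0000  -0.0156  -0.0203  +0.0219  +0.2570]
  T[4,:] = [+0.0000  +0.0279  +0.0335  +0.0054  +0.0330]
|eigenvalues of T|: 0.1779, 0.1483, 0.1483, 0.0058, 0.0000.
ρ = 0.1779; 0.1779 < 1 ⇒ converges.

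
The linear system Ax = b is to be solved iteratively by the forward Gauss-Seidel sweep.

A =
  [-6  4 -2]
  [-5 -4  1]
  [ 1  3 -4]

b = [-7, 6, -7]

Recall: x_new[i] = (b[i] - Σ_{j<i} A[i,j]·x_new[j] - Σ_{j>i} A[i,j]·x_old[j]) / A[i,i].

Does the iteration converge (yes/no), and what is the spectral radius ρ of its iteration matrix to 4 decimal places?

yes, ρ = 0.5000

Let D = diag(-6, -4, -4); L, U the strict triangles.
T_GS = -(D+L)⁻¹U: row 0 first, T[0,2] = -(-2)/(-6) = -0.3333; later rows by forward substitution.
  T[0,:] = [+0.0000  +0.6667  -0.3333]
  T[1,:] = [+0.0000  -0.8333  +0.6667]
  T[2,:] = [+0.0000  -0.4583  +0.4167]
|eigenvalues of T|: 0.5000, 0.0833, 0.0000.
spectral radius ρ = 0.5000; 0.5000 < 1 ⇒ converges.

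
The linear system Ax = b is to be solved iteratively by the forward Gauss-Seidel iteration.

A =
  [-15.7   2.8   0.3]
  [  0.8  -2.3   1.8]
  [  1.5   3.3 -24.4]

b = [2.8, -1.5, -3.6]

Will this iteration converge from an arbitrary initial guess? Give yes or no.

yes

Let D = diag(-15.7, -2.3, -24.4); L, U the strict triangles.
T_GS = -(D+L)⁻¹U: row 0 first, T[0,1] = -(2.8)/(-15.7) = +0.1783; later rows by forward substitution.
  T[0,:] = [+0.0000  +0.1783  +0.0191]
  T[1,:] = [+0.0000  +0.0620  +0.7893]
  T[2,:] = [+0.0000  +0.0194  +0.1079]
|roots of det(T-λI)|: 0.2107, 0.0407, 0.0000.
ρ(T) = max|λ| = 0.2107; 0.2107 < 1, so it converges for any x₀.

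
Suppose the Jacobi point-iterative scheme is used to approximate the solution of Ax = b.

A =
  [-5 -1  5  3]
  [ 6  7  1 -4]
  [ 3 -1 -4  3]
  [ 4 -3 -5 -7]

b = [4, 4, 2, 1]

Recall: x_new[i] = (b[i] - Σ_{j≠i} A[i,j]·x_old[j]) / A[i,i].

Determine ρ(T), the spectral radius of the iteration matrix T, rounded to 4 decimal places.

Let D = diag(-5, 7, -4, -7); L, U the strict triangles.
Jacobi: T = -D⁻¹(L+U), T[3,0] = -(4)/(-7) = +0.5714; T[3,3] = 0.
  T[0,:] = [+0.0000 -0.2000 +1.0000 +0.6000]
  T[1,:] = [-0.8571 +0.0000 -0.1429 +0.5714]
  T[2,:] = [+0.7500 -0.2500 +0.0000 +0.7500]
  T[3,:] = [+0.5714 -0.4286 -0.7143 +0.0000]
moduli |λ_i(T)| = 1.1827, 0.7394, 0.7394, 0.7213.
ρ = 1.1827; 1.1827 > 1 ⇒ diverges.

1.1827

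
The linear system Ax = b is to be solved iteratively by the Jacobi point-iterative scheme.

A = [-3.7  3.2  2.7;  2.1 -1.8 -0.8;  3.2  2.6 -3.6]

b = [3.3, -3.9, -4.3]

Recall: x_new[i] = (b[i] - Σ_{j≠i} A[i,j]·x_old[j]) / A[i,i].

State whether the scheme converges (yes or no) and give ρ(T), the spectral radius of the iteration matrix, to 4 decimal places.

A = D + L + U where D = diag(-3.7, -1.8, -3.6).
Jacobi: T = -D⁻¹(L+U), T[0,2] = -(2.7)/(-3.7) = +0.7297; T[0,0] = 0.
  T[0,:] = [+0.0000  +0.8649  +0.7297]
  T[1,:] = [+1.1667  +0.0000  -0.4444]
  T[2,:] = [+0.8889  +0.7222  +0.0000]
|roots of det(T-λI)|: 1.2473, 1.0358, 0.2115.
ρ = 1.2473; 1.2473 > 1: divergent.

no, ρ = 1.2473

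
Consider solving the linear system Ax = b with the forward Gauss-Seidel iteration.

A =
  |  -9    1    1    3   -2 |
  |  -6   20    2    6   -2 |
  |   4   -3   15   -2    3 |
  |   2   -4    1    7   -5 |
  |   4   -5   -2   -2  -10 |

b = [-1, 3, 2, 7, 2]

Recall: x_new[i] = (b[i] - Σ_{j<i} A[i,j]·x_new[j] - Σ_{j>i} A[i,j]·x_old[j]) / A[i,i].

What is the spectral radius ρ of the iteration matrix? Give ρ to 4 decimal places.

0.6955

A = D + L + U where D = diag(-9, 20, 15, 7, -10).
T_GS = -(D+L)⁻¹U: row 0 first, T[0,4] = -(-2)/(-9) = -0.2222; later rows by forward substitution.
  T[0,:] = [+0.0000  +0.1111  +0.1111  +0.3333  -0.2222]
  T[1,:] = [+0.0000  +0.0333  -0.0667  -0.2000  +0.0333]
  T[2,:] = [+0.0000  -0.0230  -0.0430  +0.0044  -0.1341]
  T[3,:] = [+0.0000  -0.0094  -0.0637  -0.2102  +0.8160]
  T[4,:] = [+0.0000  +0.0343  +0.0991  +0.2745  -0.2419]
|λ(T)| sorted: 0.6955, 0.2138, 0.0643, 0.0443, 0.0000.
ρ(T) = max|λ| = 0.6955; 0.6955 < 1, so it converges for any x₀.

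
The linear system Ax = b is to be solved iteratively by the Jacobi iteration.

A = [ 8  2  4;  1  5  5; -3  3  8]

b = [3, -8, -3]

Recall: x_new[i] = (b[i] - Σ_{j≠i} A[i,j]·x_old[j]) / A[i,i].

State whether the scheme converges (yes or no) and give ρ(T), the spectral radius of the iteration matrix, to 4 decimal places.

A = D + L + U where D = diag(8, 5, 8).
Jacobi T = -D⁻¹(L+U): T[0,1] = -(2)/(8) = -0.2500; T[0,0] = 0.
  T[0,:] = [+0.0000 -0.2500 -0.5000]
  T[1,:] = [-0.2000 +0.0000 -1.0000]
  T[2,:] = [+0.3750 -0.3750 +0.0000]
|λ(T)| sorted: 0.5786, 0.3118, 0.3118.
ρ = 0.5786; 0.5786 < 1: convergent.

yes, ρ = 0.5786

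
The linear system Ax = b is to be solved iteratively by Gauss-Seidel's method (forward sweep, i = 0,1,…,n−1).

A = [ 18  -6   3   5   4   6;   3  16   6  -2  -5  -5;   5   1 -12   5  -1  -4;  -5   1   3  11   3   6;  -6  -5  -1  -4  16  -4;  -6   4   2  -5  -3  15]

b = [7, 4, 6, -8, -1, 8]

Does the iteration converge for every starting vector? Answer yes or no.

Diagonal D = diag(18, 16, -12, 11, 16, 15); L, U strict lower/upper.
GS T = -(D+L)⁻¹U: row 0 first, T[0,1] = -(-6)/(18) = +0.3333; later rows by forward substitution.
  T[0,:] = [+0.0000 +0.3333 -0.1667 -0.2778 -0.2222 -0.3333]
  T[1,:] = [+0.0000 -0.0625 -0.3438 +0.1771 +0.3542 +0.3750]
  T[2,:] = [+0.0000 +0.1337 -0.0981 +0.3157 -0.1464 -0.4410]
  T[3,:] = [+0.0000 +0.1207 -0.0178 -0.2285 -0.3660 -0.6108]
  T[4,:] = [+0.0000 +0.1440 -0.1805 -0.0862 -0.0733 +0.0619]
  T[5,:] = [+0.0000 +0.2012 -0.0039 -0.2938 -0.3005 -0.3657]
|roots of det(T-λI)|: 0.9046, 0.3183, 0.2371, 0.2371, 0.0878, 0.0000.
ρ = 0.9046; 0.9046 < 1, so it converges for any x₀.

yes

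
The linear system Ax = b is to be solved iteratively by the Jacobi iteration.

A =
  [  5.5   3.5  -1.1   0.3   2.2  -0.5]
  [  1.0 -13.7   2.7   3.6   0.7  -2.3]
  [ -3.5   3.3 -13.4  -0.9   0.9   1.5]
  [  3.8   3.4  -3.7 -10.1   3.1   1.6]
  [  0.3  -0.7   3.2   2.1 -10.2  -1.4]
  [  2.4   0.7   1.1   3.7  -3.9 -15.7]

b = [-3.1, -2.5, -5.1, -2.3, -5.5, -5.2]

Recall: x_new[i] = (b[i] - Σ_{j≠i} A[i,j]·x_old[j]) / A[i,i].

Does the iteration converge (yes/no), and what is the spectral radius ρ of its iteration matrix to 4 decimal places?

Write A = D+L+U with D = diag(5.5, -13.7, -13.4, -10.1, -10.2, -15.7).
T_J = -D⁻¹(L+U): T[2,1] = -(3.3)/(-13.4) = +0.2463; T[2,2] = 0.
  T[0,:] = [+0.0000 -0.6364 +0.2000 -0.0545 -0.4000 +0.0909]
  T[1,:] = [+0.0730 +0.0000 +0.1971 +0.2628 +0.0511 -0.1679]
  T[2,:] = [-0.2612 +0.2463 +0.0000 -0.0672 +0.0672 +0.1119]
  T[3,:] = [+0.3762 +0.3366 -0.3663 +0.0000 +0.3069 +0.1584]
  T[4,:] = [+0.0294 -0.0686 +0.3137 +0.2059 +0.0000 -0.1373]
  T[5,:] = [+0.1529 +0.0446 +0.0701 +0.2357 -0.2484 +0.0000]
|λ(T)| sorted: 0.6443, 0.3310, 0.3310, 0.2989, 0.2989, 0.0818.
spectral radius ρ = 0.6443; 0.6443 < 1, so it converges for any x₀.

yes, ρ = 0.6443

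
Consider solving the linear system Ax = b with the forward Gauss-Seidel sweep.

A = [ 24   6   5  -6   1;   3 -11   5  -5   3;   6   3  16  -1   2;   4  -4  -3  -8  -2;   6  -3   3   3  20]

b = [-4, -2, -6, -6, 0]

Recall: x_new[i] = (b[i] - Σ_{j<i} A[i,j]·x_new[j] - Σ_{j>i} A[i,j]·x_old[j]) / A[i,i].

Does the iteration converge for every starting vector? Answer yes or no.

Split A = D + L + U, D = diag(24, -11, 16, -8, 20).
Gauss-Seidel: T = -(D+L)⁻¹U, row 0 first, T[0,1] = -(6)/(24) = -0.2500; later rows by forward substitution.
  T[0,:] = [+0.0000 -0.2500 -0.2083 +0.2500 -0.0417]
  T[1,:] = [+0.0000 -0.0682 +0.3977 -0.3864 +0.2614]
  T[2,:] = [+0.0000 +0.1065 +0.0036 +0.0412 -0.1584]
  T[3,:] = [+0.0000 -0.1309 -0.3044 +0.3027 -0.3421]
  T[4,:] = [+0.0000 +0.0684 +0.1673 -0.1845 +0.1268]
|λ(T)| sorted: 0.5615, 0.2391, 0.0877, 0.0452, 0.0000.
ρ = 0.5615; 0.5615 < 1: convergent.

yes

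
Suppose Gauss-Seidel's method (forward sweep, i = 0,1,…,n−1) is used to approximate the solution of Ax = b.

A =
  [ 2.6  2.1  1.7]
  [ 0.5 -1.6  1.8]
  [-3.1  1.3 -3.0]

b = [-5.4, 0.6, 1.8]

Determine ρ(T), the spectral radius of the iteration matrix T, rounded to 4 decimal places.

Split A = D + L + U, D = diag(2.6, -1.6, -3).
T_GS = -(D+L)⁻¹U: row 0 first, T[0,2] = -(1.7)/(2.6) = -0.6538; later rows by forward substitution.
  T[0,:] = [+0.0000, -0.8077, -0.6538]
  T[1,:] = [+0.0000, -0.2524, +0.9207]
  T[2,:] = [+0.0000, +0.7252, +1.0746]
eigenvalue magnitudes: 1.4637, 0.6415, 0.0000.
spectral radius ρ = 1.4637; 1.4637 > 1: divergent.

1.4637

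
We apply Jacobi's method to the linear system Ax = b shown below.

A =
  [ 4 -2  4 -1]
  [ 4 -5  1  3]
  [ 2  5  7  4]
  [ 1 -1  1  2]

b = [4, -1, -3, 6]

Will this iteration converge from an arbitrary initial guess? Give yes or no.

no

Split A = D + L + U, D = diag(4, -5, 7, 2).
Jacobi: T = -D⁻¹(L+U), T[3,1] = -(-1)/(2) = +0.5000; T[3,3] = 0.
  T[0,:] = [+0.0000, +0.5000, -1.0000, +0.2500]
  T[1,:] = [+0.8000, +0.0000, +0.2000, +0.6000]
  T[2,:] = [-0.2857, -0.7143, +0.0000, -0.5714]
  T[3,:] = [-0.5000, +0.5000, -0.5000, +0.0000]
eigenvalue magnitudes: 1.1411, 0.6796, 0.6796, 0.1287.
ρ = 1.1411; 1.1411 > 1: divergent.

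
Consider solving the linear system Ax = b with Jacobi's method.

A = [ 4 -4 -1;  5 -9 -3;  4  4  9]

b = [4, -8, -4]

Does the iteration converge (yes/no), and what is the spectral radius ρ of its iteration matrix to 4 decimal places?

yes, ρ = 0.8344

Split A = D + L + U, D = diag(4, -9, 9).
Jacobi T = -D⁻¹(L+U): T[1,2] = -(-3)/(-9) = -0.3333; T[1,1] = 0.
  T[0,:] = [+0.0000, +1.0000, +0.2500]
  T[1,:] = [+0.5556, +0.0000, -0.3333]
  T[2,:] = [-0.4444, -0.4444, +0.0000]
eigenvalue magnitudes: 0.8344, 0.6826, 0.1517.
spectral radius ρ = 0.8344; 0.8344 < 1 ⇒ converges.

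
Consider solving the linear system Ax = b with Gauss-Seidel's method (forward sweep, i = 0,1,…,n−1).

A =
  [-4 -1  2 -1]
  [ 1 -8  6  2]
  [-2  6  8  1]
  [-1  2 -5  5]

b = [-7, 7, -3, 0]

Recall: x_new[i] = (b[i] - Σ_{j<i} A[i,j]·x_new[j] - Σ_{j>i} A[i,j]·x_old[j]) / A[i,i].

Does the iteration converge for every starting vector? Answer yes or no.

A = D + L + U where D = diag(-4, -8, 8, 5).
T_GS = -(D+L)⁻¹U: row 0 first, T[0,3] = -(-1)/(-4) = -0.2500; later rows by forward substitution.
  T[0,:] = [+0.0000  -0.2500  +0.5000  -0.2500]
  T[1,:] = [+0.0000  -0.0312  +0.8125  +0.2188]
  T[2,:] = [+0.0000  -0.0391  -0.4844  -0.3516]
  T[3,:] = [+0.0000  -0.0766  -0.7094  -0.4891]
eigenvalue magnitudes: 0.9277, 0.1194, 0.0423, 0.0000.
spectral radius ρ = 0.9277; 0.9277 < 1 ⇒ converges.

yes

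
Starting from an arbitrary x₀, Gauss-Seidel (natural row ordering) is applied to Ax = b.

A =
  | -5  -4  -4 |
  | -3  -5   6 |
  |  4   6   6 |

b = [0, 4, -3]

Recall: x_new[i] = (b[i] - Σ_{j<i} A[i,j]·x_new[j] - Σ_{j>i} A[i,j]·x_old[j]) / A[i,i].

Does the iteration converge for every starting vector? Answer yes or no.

no

A = D + L + U where D = diag(-5, -5, 6).
T_GS = -(D+L)⁻¹U: row 0 first, T[0,2] = -(-4)/(-5) = -0.8000; later rows by forward substitution.
  T[0,:] = [+0.0000  -0.8000  -0.8000]
  T[1,:] = [+0.0000  +0.4800  +1.6800]
  T[2,:] = [+0.0000  +0.0533  -1.1467]
moduli |λ_i(T)| = 1.2000, 0.5333, 0.0000.
spectral radius ρ = 1.2000; 1.2000 > 1 ⇒ diverges.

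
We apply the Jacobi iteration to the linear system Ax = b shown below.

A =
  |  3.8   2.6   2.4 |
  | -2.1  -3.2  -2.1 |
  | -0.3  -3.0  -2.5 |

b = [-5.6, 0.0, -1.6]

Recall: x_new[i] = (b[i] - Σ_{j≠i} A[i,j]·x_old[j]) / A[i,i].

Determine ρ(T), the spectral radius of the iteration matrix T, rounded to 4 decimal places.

1.3158

A = D + L + U where D = diag(3.8, -3.2, -2.5).
Jacobi: T = -D⁻¹(L+U), T[0,1] = -(2.6)/(3.8) = -0.6842; T[0,0] = 0.
  T[0,:] = [+0.0000, -0.6842, -0.6316]
  T[1,:] = [-0.6562, +0.0000, -0.6562]
  T[2,:] = [-0.1200, -1.2000, +0.0000]
eigenvalue magnitudes: 1.3158, 0.7756, 0.5402.
spectral radius ρ = 1.3158; 1.3158 > 1: divergent.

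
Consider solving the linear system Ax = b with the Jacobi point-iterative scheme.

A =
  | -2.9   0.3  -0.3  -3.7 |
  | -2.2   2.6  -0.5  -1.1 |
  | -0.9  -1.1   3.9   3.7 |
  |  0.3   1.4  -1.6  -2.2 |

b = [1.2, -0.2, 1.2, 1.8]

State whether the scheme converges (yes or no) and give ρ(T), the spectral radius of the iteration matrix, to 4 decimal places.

no, ρ = 1.2495

Diagonal D = diag(-2.9, 2.6, 3.9, -2.2); L, U strict lower/upper.
Jacobi T = -D⁻¹(L+U): T[1,2] = -(-0.5)/(2.6) = +0.1923; T[1,1] = 0.
  T[0,:] = [+0.0000  +0.1034  -0.1034  -1.2759]
  T[1,:] = [+0.8462  +0.0000  +0.1923  +0.4231]
  T[2,:] = [+0.2308  +0.2821  +0.0000  -0.9487]
  T[3,:] = [+0.1364  +0.6364  -0.7273  +0.0000]
|λ(T)| sorted: 1.2495, 0.5271, 0.5271, 0.5247.
ρ = 1.2495; 1.2495 > 1, so it fails to converge.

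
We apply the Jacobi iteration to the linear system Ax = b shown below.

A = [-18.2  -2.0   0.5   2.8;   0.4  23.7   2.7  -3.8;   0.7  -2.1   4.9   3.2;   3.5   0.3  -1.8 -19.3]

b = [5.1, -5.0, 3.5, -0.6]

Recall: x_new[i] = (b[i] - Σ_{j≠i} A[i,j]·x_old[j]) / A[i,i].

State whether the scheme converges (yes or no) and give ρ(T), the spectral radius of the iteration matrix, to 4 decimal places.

yes, ρ = 0.2858

Diagonal D = diag(-18.2, 23.7, 4.9, -19.3); L, U strict lower/upper.
T_J = -D⁻¹(L+U): T[0,2] = -(0.5)/(-18.2) = +0.0275; T[0,0] = 0.
  T[0,:] = [+0.0000 -0.1099 +0.0275 +0.1538]
  T[1,:] = [-0.0169 +0.0000 -0.1139 +0.1603]
  T[2,:] = [-0.1429 +0.4286 +0.0000 -0.6531]
  T[3,:] = [+0.1813 +0.0155 -0.0933 +0.0000]
|roots of det(T-λI)|: 0.2858, 0.2012, 0.2012, 0.0027.
spectral radius ρ = 0.2858; 0.2858 < 1 ⇒ converges.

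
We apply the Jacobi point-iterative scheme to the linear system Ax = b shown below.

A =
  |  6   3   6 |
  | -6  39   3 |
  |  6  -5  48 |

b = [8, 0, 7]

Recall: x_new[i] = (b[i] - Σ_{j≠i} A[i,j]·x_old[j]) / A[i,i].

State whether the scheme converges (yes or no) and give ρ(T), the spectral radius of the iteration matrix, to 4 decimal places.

Diagonal D = diag(6, 39, 48); L, U strict lower/upper.
T_J = -D⁻¹(L+U): T[1,0] = -(-6)/(39) = +0.1538; T[1,1] = 0.
  T[0,:] = [+0.0000 -0.5000 -1.0000]
  T[1,:] = [+0.1538 +0.0000 -0.0769]
  T[2,:] = [-0.1250 +0.1042 +0.0000]
|λ(T)| sorted: 0.3233, 0.2539, 0.2539.
ρ(T) = max|λ| = 0.3233; 0.3233 < 1 ⇒ converges.

yes, ρ = 0.3233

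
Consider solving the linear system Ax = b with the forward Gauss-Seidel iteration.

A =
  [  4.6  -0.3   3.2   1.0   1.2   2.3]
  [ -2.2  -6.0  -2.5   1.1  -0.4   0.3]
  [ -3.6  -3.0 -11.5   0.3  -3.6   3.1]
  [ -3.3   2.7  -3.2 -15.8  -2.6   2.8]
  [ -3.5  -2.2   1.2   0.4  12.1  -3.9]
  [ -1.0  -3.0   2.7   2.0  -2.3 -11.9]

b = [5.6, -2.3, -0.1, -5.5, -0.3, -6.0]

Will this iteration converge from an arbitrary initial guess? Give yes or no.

yes

Let D = diag(4.6, -6, -11.5, -15.8, 12.1, -11.9); L, U the strict triangles.
T_GS = -(D+L)⁻¹U: row 0 first, T[0,5] = -(2.3)/(4.6) = -0.5000; later rows by forward substitution.
  T[0,:] = [+0.0000, +0.0652, -0.6957, -0.2174, -0.2609, -0.5000]
  T[1,:] = [+0.0000, -0.0239, -0.1616, +0.2630, +0.0290, +0.2333]
  T[2,:] = [+0.0000, -0.0142, +0.2599, +0.0255, -0.2389, +0.3652]
  T[3,:] = [+0.0000, -0.0148, +0.0650, +0.0852, -0.0567, +0.2476]
  T[4,:] = [+0.0000, +0.0164, -0.2585, -0.0204, -0.0446, +0.1757]
  T[5,:] = [+0.0000, -0.0083, +0.2191, -0.0240, -0.0405, +0.0737]
moduli |λ_i(T)| = 0.5241, 0.2613, 0.0709, 0.0709, 0.0046, 0.0000.
ρ(T) = max|λ| = 0.5241; 0.5241 < 1 ⇒ converges.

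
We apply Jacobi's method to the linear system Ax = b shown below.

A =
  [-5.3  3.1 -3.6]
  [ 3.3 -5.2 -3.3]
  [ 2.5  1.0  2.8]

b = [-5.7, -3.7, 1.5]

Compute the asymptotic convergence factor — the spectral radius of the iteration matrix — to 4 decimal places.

Split A = D + L + U, D = diag(-5.3, -5.2, 2.8).
Jacobi: T = -D⁻¹(L+U), T[1,0] = -(3.3)/(-5.2) = +0.6346; T[1,1] = 0.
  T[0,:] = [+0.0000, +0.5849, -0.6792]
  T[1,:] = [+0.6346, +0.0000, -0.6346]
  T[2,:] = [-0.8929, -0.3571, +0.0000]
moduli |λ_i(T)| = 1.2607, 0.7413, 0.5193.
ρ = 1.2607; 1.2607 > 1, so it fails to converge.

1.2607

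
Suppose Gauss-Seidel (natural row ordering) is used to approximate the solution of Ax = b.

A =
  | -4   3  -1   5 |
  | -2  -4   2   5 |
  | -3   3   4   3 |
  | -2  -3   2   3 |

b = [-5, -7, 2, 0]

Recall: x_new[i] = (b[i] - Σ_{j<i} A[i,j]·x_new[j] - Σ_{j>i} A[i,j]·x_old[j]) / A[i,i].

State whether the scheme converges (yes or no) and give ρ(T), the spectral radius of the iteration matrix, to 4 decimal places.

no, ρ = 1.5000

Split A = D + L + U, D = diag(-4, -4, 4, 3).
Gauss-Seidel: T = -(D+L)⁻¹U, row 0 first, T[0,3] = -(5)/(-4) = +1.2500; later rows by forward substitution.
  T[0,:] = [+0.0000  +0.7500  -0.2500  +1.2500]
  T[1,:] = [+0.0000  -0.3750  +0.6250  +0.6250]
  T[2,:] = [+0.0000  +0.8438  -0.6562  -0.2812]
  T[3,:] = [+0.0000  -0.4375  +0.8958  +1.6458]
|λ(T)| sorted: 1.5000, 1.0093, 0.1239, 0.0000.
ρ(T) = max|λ| = 1.5000; 1.5000 > 1 ⇒ diverges.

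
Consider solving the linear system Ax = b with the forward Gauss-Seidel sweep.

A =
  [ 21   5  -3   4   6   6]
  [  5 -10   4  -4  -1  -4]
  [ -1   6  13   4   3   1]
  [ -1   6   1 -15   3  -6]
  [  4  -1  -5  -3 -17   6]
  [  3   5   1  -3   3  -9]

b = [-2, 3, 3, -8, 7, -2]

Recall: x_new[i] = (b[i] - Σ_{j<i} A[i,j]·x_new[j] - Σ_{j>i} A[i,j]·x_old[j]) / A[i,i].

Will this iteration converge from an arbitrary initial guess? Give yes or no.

Diagonal D = diag(21, -10, 13, -15, -17, -9); L, U strict lower/upper.
T_GS = -(D+L)⁻¹U: row 0 first, T[0,1] = -(5)/(21) = -0.2381; later rows by forward substitution.
  T[0,:] = [+0.0000 -0.2381 +0.1429 -0.1905 -0.2857 -0.2857]
  T[1,:] = [+0.0000 -0.1190 +0.4714 -0.4952 -0.2429 -0.5429]
  T[2,:] = [+0.0000 +0.0366 -0.2066 -0.0938 -0.1407 +0.1516]
  T[3,:] = [+0.0000 -0.0293 +0.1653 -0.1916 +0.1125 -0.5880]
  T[4,:] = [+0.0000 -0.0546 +0.0375 +0.0457 -0.0314 +0.3768]
  T[5,:] = [+0.0000 -0.1499 +0.2440 -0.2699 -0.2938 -0.0584]
|roots of det(T-λI)|: 0.7154, 0.2325, 0.2325, 0.1891, 0.0943, 0.0000.
ρ = 0.7154; 0.7154 < 1: convergent.

yes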